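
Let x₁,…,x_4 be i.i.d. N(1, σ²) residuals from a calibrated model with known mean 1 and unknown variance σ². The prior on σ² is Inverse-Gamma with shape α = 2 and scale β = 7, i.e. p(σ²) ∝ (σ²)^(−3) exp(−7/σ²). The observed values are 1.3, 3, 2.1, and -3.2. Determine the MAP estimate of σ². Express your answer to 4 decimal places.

σ̂²_MAP = 3.6940

Sum of squared deviations about the known mean: SS = (1.3−1)² + (3−1)² + (2.1−1)² + (-3.2−1)² = 22.94.
The Normal likelihood contributes (σ²)^(−n/2) exp(−SS/(2σ²)), so the posterior is Inverse-Gamma(α + n/2, β + SS/2) = Inverse-Gamma(4, 18.47).
The mode of Inverse-Gamma(a, b) is b/(a+1) = 18.47/5 ≈ 3.6940.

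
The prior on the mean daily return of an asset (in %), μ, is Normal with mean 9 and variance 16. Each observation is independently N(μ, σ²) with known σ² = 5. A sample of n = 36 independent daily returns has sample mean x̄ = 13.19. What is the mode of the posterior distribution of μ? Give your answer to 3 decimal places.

n = 36, x̄ = 13.19.
For a Normal prior and Normal likelihood with known variance, the posterior is Normal; its mode equals its mean, the precision-weighted average.
Prior precision 1/σ₀² = 1/16 = 0.0625; data precision n/σ² = 36/5 = 7.2.
μ̂ = (0.0625·9 + 7.2·13.19) / (0.0625 + 7.2) = 95.5305/7.2625 = 191061/14525 ≈ 13.154.

μ̂_MAP = 13.154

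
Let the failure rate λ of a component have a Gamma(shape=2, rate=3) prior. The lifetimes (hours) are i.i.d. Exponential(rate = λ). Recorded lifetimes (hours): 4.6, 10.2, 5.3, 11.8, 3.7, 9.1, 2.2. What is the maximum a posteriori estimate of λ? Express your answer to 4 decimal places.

The Exponential(rate=λ) likelihood is ∝ λ^n e^(−λΣtᵢ). Here n = 7 and Σtᵢ = 4.6 + 10.2 + 5.3 + 11.8 + 3.7 + 9.1 + 2.2 = 46.9.
Posterior ∝ λe^(−3λ) · λ^7e^(−46.9λ) = λ^8e^(−49.9λ), i.e. Gamma(9, 49.9).
Mode = (a−1)/b = 8/49.9 ≈ 0.1603.

λ̂_MAP = 0.1603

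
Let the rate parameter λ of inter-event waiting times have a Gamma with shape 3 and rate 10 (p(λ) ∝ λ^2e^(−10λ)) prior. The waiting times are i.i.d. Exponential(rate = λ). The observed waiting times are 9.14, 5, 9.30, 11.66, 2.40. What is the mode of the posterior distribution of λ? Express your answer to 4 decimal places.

λ̂_MAP = 0.1474

The Exponential(rate=λ) likelihood is ∝ λ^n e^(−λΣtᵢ). Here n = 5 and Σtᵢ = 9.14 + 5 + 9.30 + 11.66 + 2.40 = 37.50.
Posterior ∝ λ^2e^(−10λ) · λ^5e^(−37.50λ) = λ^7e^(−47.50λ), i.e. Gamma(8, 47.50).
Mode = (a−1)/b = 7/47.50 ≈ 0.1474.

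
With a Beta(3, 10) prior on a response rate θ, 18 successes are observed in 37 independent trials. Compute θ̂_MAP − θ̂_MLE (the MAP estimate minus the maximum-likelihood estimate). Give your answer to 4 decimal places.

Posterior is Beta(21, 29); MAP = (21−1)/(50−2) = 20/48 ≈ 0.41667.
MLE ignores the prior: θ̂_MLE = k/n = 18/37 ≈ 0.48649.
Difference = 20/48 − 18/37 = -31/444 ≈ -0.0698.

MAP − MLE = -0.0698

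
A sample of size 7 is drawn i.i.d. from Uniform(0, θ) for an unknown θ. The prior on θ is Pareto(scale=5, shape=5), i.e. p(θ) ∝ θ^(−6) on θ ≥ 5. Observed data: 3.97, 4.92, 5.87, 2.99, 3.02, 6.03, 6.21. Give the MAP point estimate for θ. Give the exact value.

θ̂_MAP = 6.21

The Uniform(0, θ) likelihood is θ^(−n) for θ ≥ max(xᵢ), zero otherwise. Here max(xᵢ) = 6.21.
Posterior ∝ θ^(−6) · θ^(−7) = θ^(−13) on θ ≥ max(5, 6.21) = 6.21.
This density is strictly decreasing in θ, so the posterior mode lies at the lower boundary of the support.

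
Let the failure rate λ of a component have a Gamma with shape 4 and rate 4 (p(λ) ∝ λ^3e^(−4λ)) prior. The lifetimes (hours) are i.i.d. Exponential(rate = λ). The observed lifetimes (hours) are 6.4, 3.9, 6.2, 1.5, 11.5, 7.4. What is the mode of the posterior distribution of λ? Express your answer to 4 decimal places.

The Exponential(rate=λ) likelihood is ∝ λ^n e^(−λΣtᵢ). Here n = 6 and Σtᵢ = 6.4 + 3.9 + 6.2 + 1.5 + 11.5 + 7.4 = 36.9.
Posterior ∝ λ^3e^(−4λ) · λ^6e^(−36.9λ) = λ^9e^(−40.9λ), i.e. Gamma(10, 40.9).
Mode = (a−1)/b = 9/40.9 ≈ 0.2200.

λ̂_MAP = 0.2200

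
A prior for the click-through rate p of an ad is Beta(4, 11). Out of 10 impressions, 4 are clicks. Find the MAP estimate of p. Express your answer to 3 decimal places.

Prior: Beta(4, 11).
Data: 4 successes in 10 trials. The binomial likelihood contributes p^4(1−p)^6, so the posterior is Beta(4+4, 11+6) = Beta(8, 17).
For Beta(a, b) with a, b > 1 the mode is (a−1)/(a+b−2) = 7/23 ≈ 0.304.

p̂_MAP = 0.304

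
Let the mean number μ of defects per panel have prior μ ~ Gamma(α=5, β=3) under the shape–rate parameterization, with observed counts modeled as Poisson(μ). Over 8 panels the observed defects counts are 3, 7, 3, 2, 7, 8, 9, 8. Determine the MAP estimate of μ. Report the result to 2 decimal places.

Σxᵢ = 3+7+3+2+7+8+9+8 = 47, with n = 8.
Posterior ∝ μ^4e^(−3μ) · μ^47e^(−8μ) = μ^51e^(−11μ), i.e. Gamma(shape=52, rate=11).
The mode of a Gamma(a, b) with a ≥ 1 (shape–rate) is (a−1)/b = 51/11 ≈ 4.64.

μ̂_MAP = 4.64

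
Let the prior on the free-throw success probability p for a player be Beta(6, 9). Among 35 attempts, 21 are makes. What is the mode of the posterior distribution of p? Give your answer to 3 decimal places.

Prior: Beta(6, 9).
Data: 21 successes in 35 trials. The binomial likelihood contributes p^21(1−p)^14, so the posterior is Beta(6+21, 9+14) = Beta(27, 23).
For Beta(a, b) with a, b > 1 the mode is (a−1)/(a+b−2) = 26/48 ≈ 0.542.

p̂_MAP = 0.542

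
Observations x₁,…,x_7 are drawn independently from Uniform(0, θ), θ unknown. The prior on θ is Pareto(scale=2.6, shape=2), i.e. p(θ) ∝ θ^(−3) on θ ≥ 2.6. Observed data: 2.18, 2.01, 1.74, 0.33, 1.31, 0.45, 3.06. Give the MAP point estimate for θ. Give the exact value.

θ̂_MAP = 3.06

The Uniform(0, θ) likelihood is θ^(−n) for θ ≥ max(xᵢ), zero otherwise. Here max(xᵢ) = 3.06.
Posterior ∝ θ^(−3) · θ^(−7) = θ^(−10) on θ ≥ max(2.6, 3.06) = 3.06.
This density is strictly decreasing in θ, so the posterior mode lies at the lower boundary of the support.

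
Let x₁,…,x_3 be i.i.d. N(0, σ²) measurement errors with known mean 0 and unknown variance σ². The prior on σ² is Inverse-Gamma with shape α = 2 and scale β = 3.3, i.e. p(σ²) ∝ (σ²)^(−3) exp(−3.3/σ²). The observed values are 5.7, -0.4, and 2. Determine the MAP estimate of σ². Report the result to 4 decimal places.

Sum of squared deviations about the known mean: SS = (5.7−0)² + (-0.4−0)² + (2−0)² = 36.65.
The Normal likelihood contributes (σ²)^(−n/2) exp(−SS/(2σ²)), so the posterior is Inverse-Gamma(α + n/2, β + SS/2) = Inverse-Gamma(3.5, 21.625).
The mode of Inverse-Gamma(a, b) is b/(a+1) = 21.625/4.5 ≈ 4.8056.

σ̂²_MAP = 4.8056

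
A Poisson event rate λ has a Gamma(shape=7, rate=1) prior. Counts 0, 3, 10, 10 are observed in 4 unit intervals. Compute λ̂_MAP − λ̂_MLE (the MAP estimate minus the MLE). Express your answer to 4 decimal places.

MAP − MLE = 0.0500

Σxᵢ = 23. Posterior is Gamma(30, 5); MAP = (30−1)/5 = 29/5 ≈ 5.80000.
MLE = x̄ = 23/4 ≈ 5.75000.
Difference = 29/5 − 23/4 = 1/20 ≈ 0.0500.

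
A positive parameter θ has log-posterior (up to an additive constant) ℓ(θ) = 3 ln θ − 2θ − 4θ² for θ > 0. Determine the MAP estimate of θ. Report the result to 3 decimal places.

ℓ'(θ) = 3/θ − 2 − 8θ. Setting this to zero and multiplying by θ: 8θ² + 2θ − 3 = 0.
θ = (−2 + √(2² + 4·8·3)) / (2·8) = (−2 + √100) / 16 = (−2 + 10)/16 = 1/2.
ℓ''(θ) = −3/θ² − 8 < 0, confirming a maximum.

θ̂_MAP = 0.500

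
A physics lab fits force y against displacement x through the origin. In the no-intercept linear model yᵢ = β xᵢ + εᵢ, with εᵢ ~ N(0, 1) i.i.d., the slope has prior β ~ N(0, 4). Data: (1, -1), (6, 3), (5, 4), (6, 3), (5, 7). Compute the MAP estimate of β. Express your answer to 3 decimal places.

log p(β | y) = −Σ(yᵢ − βxᵢ)²/(2·1) − β²/(2·4) + const.
Setting the derivative to zero: Σxᵢ(yᵢ − βxᵢ)/1 − β/4 = 0, so β = Σxᵢyᵢ / (Σxᵢ² + σ²/τ²).
Σxᵢyᵢ = 1·(-1) + 6·3 + 5·4 + 6·3 + 5·7 = 90; Σxᵢ² = 123; σ²/τ² = 0.25.
β̂_MAP = 90 / (123 + 0.25) = 90/123.25 ≈ 0.730.

β̂_MAP = 0.730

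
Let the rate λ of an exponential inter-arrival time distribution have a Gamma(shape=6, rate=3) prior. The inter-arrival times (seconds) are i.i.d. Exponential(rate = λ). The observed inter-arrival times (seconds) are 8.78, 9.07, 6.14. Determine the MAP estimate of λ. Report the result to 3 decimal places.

λ̂_MAP = 0.296

The Exponential(rate=λ) likelihood is ∝ λ^n e^(−λΣtᵢ). Here n = 3 and Σtᵢ = 8.78 + 9.07 + 6.14 = 23.99.
Posterior ∝ λ^5e^(−3λ) · λ^3e^(−23.99λ) = λ^8e^(−26.99λ), i.e. Gamma(9, 26.99).
Mode = (a−1)/b = 8/26.99 ≈ 0.296.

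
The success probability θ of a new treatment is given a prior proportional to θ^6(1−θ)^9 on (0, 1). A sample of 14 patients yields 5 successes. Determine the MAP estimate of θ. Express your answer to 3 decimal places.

The prior density ∝ θ^6(1−θ)^9 is the kernel of Beta(7, 10).
Data: 5 successes in 14 trials. The binomial likelihood contributes θ^5(1−θ)^9, so the posterior is Beta(7+5, 10+9) = Beta(12, 19).
For Beta(a, b) with a, b > 1 the mode is (a−1)/(a+b−2) = 11/29 ≈ 0.379.

θ̂_MAP = 0.379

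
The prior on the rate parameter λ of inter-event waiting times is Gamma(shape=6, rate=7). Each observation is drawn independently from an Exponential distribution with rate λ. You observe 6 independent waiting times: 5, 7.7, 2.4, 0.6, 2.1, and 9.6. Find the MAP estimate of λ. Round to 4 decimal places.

λ̂_MAP = 0.3198

The Exponential(rate=λ) likelihood is ∝ λ^n e^(−λΣtᵢ). Here n = 6 and Σtᵢ = 5 + 7.7 + 2.4 + 0.6 + 2.1 + 9.6 = 27.4.
Posterior ∝ λ^5e^(−7λ) · λ^6e^(−27.4λ) = λ^11e^(−34.4λ), i.e. Gamma(12, 34.4).
Mode = (a−1)/b = 11/34.4 ≈ 0.3198.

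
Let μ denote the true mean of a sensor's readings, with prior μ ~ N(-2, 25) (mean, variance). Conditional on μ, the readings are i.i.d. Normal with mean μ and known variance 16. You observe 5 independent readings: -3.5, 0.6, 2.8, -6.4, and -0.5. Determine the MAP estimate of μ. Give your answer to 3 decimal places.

μ̂_MAP = -1.468

n = 5; x̄ = ((-3.5) + 0.6 + 2.8 + (-6.4) + (-0.5))/5 = -7/5 = -1.4.
For a Normal prior and Normal likelihood with known variance, the posterior is Normal; its mode equals its mean, the precision-weighted average.
Prior precision 1/σ₀² = 1/25 = 0.04; data precision n/σ² = 5/16 = 0.3125.
μ̂ = (0.04·(-2) + 0.3125·(-1.4)) / (0.04 + 0.3125) = (-0.5175)/0.3525 = -69/47 ≈ -1.468.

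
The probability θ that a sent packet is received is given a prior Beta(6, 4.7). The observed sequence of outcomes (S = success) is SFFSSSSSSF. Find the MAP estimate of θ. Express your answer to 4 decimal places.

θ̂_MAP = 0.6417

Prior: Beta(6, 4.7).
Data: 7 successes in 10 trials (from the sequence). The binomial likelihood contributes θ^7(1−θ)^3, so the posterior is Beta(6+7, 4.7+3) = Beta(13, 7.7).
For Beta(a, b) with a, b > 1 the mode is (a−1)/(a+b−2) = 12/18.7 ≈ 0.6417.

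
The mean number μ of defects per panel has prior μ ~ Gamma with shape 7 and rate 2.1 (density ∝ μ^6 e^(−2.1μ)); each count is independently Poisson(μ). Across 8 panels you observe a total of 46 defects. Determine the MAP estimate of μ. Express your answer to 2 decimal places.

Σxᵢ = 46, n = 8.
Posterior ∝ μ^6e^(−2.1μ) · μ^46e^(−8μ) = μ^52e^(−10.1μ), i.e. Gamma(shape=53, rate=10.1).
The mode of a Gamma(a, b) with a ≥ 1 (shape–rate) is (a−1)/b = 52/10.1 ≈ 5.15.

μ̂_MAP = 5.15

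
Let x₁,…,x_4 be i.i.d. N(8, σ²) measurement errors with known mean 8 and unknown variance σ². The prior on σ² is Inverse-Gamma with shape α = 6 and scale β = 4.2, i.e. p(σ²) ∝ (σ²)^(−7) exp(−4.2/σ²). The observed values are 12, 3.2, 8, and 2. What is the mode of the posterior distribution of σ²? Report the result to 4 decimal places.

Sum of squared deviations about the known mean: SS = (12−8)² + (3.2−8)² + (8−8)² + (2−8)² = 75.04.
The Normal likelihood contributes (σ²)^(−n/2) exp(−SS/(2σ²)), so the posterior is Inverse-Gamma(α + n/2, β + SS/2) = Inverse-Gamma(8, 41.72).
The mode of Inverse-Gamma(a, b) is b/(a+1) = 41.72/9 ≈ 4.6356.

σ̂²_MAP = 4.6356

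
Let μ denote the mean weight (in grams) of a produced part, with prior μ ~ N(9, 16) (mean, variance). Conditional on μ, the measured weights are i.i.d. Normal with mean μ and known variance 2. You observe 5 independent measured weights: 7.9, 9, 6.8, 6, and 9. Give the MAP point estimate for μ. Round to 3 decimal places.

μ̂_MAP = 7.771

n = 5; x̄ = (7.9 + 9 + 6.8 + 6 + 9)/5 = 38.7/5 = 7.74.
For a Normal prior and Normal likelihood with known variance, the posterior is Normal; its mode equals its mean, the precision-weighted average.
Prior precision 1/σ₀² = 1/16 = 0.0625; data precision n/σ² = 5/2 = 2.5.
μ̂ = (0.0625·9 + 2.5·7.74) / (0.0625 + 2.5) = 19.9125/2.5625 = 1593/205 ≈ 7.771.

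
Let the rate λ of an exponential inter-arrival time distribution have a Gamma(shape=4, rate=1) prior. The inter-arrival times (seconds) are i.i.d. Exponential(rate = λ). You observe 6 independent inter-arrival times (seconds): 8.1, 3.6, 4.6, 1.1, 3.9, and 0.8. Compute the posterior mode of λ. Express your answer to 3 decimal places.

The Exponential(rate=λ) likelihood is ∝ λ^n e^(−λΣtᵢ). Here n = 6 and Σtᵢ = 8.1 + 3.6 + 4.6 + 1.1 + 3.9 + 0.8 = 22.1.
Posterior ∝ λ^3e^(−1λ) · λ^6e^(−22.1λ) = λ^9e^(−23.1λ), i.e. Gamma(10, 23.1).
Mode = (a−1)/b = 9/23.1 ≈ 0.390.

λ̂_MAP = 0.390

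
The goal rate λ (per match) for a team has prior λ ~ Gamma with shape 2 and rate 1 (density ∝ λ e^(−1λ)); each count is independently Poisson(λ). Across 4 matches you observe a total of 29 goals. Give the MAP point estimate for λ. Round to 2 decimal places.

Σxᵢ = 29, n = 4.
Posterior ∝ λe^(−1λ) · λ^29e^(−4λ) = λ^30e^(−5λ), i.e. Gamma(shape=31, rate=5).
The mode of a Gamma(a, b) with a ≥ 1 (shape–rate) is (a−1)/b = 30/5 ≈ 6.00.

λ̂_MAP = 6.00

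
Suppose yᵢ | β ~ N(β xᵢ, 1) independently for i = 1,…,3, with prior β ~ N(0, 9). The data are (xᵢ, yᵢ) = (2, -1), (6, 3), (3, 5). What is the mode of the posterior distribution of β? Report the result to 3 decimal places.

log p(β | y) = −Σ(yᵢ − βxᵢ)²/(2·1) − β²/(2·9) + const.
Setting the derivative to zero: Σxᵢ(yᵢ − βxᵢ)/1 − β/9 = 0, so β = Σxᵢyᵢ / (Σxᵢ² + σ²/τ²).
Σxᵢyᵢ = 2·(-1) + 6·3 + 3·5 = 31; Σxᵢ² = 49; σ²/τ² = 1/9.
β̂_MAP = 31 / (49 + 1/9) = 31/(442/9) = 279/442 ≈ 0.631.

β̂_MAP = 0.631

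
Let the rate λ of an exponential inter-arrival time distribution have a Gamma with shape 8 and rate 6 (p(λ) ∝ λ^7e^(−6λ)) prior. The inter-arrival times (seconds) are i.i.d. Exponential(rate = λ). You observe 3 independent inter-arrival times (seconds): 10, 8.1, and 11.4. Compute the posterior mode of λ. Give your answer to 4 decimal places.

The Exponential(rate=λ) likelihood is ∝ λ^n e^(−λΣtᵢ). Here n = 3 and Σtᵢ = 10 + 8.1 + 11.4 = 29.5.
Posterior ∝ λ^7e^(−6λ) · λ^3e^(−29.5λ) = λ^10e^(−35.5λ), i.e. Gamma(11, 35.5).
Mode = (a−1)/b = 10/35.5 ≈ 0.2817.

λ̂_MAP = 0.2817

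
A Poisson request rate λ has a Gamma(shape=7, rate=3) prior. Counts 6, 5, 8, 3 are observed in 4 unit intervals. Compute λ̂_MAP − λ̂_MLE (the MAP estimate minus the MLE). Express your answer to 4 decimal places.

MAP − MLE = -1.5000

Σxᵢ = 22. Posterior is Gamma(29, 7); MAP = (29−1)/7 = 28/7 ≈ 4.00000.
MLE = x̄ = 22/4 ≈ 5.50000.
Difference = 28/7 − 22/4 = -3/2 ≈ -1.5000.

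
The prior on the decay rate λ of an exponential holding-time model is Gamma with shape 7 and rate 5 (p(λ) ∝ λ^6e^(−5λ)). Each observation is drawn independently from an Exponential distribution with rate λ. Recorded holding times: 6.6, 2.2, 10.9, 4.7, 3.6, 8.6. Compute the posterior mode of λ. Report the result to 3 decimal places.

λ̂_MAP = 0.288

The Exponential(rate=λ) likelihood is ∝ λ^n e^(−λΣtᵢ). Here n = 6 and Σtᵢ = 6.6 + 2.2 + 10.9 + 4.7 + 3.6 + 8.6 = 36.6.
Posterior ∝ λ^6e^(−5λ) · λ^6e^(−36.6λ) = λ^12e^(−41.6λ), i.e. Gamma(13, 41.6).
Mode = (a−1)/b = 12/41.6 ≈ 0.288.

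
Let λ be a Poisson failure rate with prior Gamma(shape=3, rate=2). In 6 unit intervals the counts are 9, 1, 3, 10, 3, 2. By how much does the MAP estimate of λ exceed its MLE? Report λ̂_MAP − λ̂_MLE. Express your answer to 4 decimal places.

MAP − MLE = -0.9167

Σxᵢ = 28. Posterior is Gamma(31, 8); MAP = (31−1)/8 = 30/8 ≈ 3.75000.
MLE = x̄ = 28/6 ≈ 4.66667.
Difference = 30/8 − 28/6 = -11/12 ≈ -0.9167.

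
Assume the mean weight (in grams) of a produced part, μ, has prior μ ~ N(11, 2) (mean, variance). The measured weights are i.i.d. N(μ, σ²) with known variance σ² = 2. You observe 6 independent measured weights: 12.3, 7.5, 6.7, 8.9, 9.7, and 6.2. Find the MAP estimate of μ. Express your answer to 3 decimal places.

n = 6; x̄ = (12.3 + 7.5 + 6.7 + 8.9 + 9.7 + 6.2)/6 = 51.3/6 = 8.55.
For a Normal prior and Normal likelihood with known variance, the posterior is Normal; its mode equals its mean, the precision-weighted average.
Prior precision 1/σ₀² = 1/2 = 0.5; data precision n/σ² = 6/2 = 3.
μ̂ = (0.5·11 + 3·8.55) / (0.5 + 3) = 31.15/3.5 = 8.900.

μ̂_MAP = 8.900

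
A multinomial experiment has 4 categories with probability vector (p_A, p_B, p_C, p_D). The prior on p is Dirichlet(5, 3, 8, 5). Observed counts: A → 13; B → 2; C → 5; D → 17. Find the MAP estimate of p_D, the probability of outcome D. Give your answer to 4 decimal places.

The posterior is Dirichlet(αᵢ + nᵢ) = Dirichlet(18, 5, 13, 22).
For a Dirichlet(a₁,…,a_K) with all aᵢ > 1, the mode has j-th component (aⱼ − 1)/(Σaᵢ − K).
Here Σaᵢ = 58 and K = 4, so p_D = (22 − 1)/(58 − 4) = 21/54 ≈ 0.3889.

MAP estimate of p_D = 0.3889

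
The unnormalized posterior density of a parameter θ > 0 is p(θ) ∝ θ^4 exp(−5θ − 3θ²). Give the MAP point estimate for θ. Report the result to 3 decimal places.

ℓ'(θ) = 4/θ − 5 − 6θ. Setting this to zero and multiplying by θ: 6θ² + 5θ − 4 = 0.
θ = (−5 + √(5² + 4·6·4)) / (2·6) = (−5 + √121) / 12 = (−5 + 11)/12 = 1/2.
ℓ''(θ) = −4/θ² − 6 < 0, confirming a maximum.

θ̂_MAP = 0.500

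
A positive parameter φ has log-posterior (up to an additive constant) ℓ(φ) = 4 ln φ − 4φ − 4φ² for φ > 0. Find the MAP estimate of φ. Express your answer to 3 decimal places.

φ̂_MAP = 0.500

ℓ'(φ) = 4/φ − 4 − 8φ. Setting this to zero and multiplying by φ: 8φ² + 4φ − 4 = 0.
φ = (−4 + √(4² + 4·8·4)) / (2·8) = (−4 + √144) / 16 = (−4 + 12)/16 = 1/2.
ℓ''(φ) = −4/φ² − 8 < 0, confirming a maximum.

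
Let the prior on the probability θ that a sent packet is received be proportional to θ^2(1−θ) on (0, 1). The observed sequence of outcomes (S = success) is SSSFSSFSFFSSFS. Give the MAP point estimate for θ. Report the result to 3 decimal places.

θ̂_MAP = 0.647

The prior density ∝ θ^2(1−θ)^1 is the kernel of Beta(3, 2).
Data: 9 successes in 14 trials (from the sequence). The binomial likelihood contributes θ^9(1−θ)^5, so the posterior is Beta(3+9, 2+5) = Beta(12, 7).
For Beta(a, b) with a, b > 1 the mode is (a−1)/(a+b−2) = 11/17 ≈ 0.647.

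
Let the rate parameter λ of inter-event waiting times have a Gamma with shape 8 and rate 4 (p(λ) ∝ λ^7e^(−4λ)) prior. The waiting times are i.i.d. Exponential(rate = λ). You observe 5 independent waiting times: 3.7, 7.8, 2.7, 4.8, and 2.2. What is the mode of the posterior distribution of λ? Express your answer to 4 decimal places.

λ̂_MAP = 0.4762

The Exponential(rate=λ) likelihood is ∝ λ^n e^(−λΣtᵢ). Here n = 5 and Σtᵢ = 3.7 + 7.8 + 2.7 + 4.8 + 2.2 = 21.2.
Posterior ∝ λ^7e^(−4λ) · λ^5e^(−21.2λ) = λ^12e^(−25.2λ), i.e. Gamma(13, 25.2).
Mode = (a−1)/b = 12/25.2 ≈ 0.4762.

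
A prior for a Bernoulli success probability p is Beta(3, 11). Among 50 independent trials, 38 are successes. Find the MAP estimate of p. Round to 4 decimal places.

Prior: Beta(3, 11).
Data: 38 successes in 50 trials. The binomial likelihood contributes p^38(1−p)^12, so the posterior is Beta(3+38, 11+12) = Beta(41, 23).
For Beta(a, b) with a, b > 1 the mode is (a−1)/(a+b−2) = 40/62 ≈ 0.6452.

p̂_MAP = 0.6452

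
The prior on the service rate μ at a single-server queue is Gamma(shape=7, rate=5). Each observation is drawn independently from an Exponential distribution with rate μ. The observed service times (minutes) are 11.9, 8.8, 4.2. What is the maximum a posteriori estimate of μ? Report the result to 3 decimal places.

The Exponential(rate=μ) likelihood is ∝ μ^n e^(−μΣtᵢ). Here n = 3 and Σtᵢ = 11.9 + 8.8 + 4.2 = 24.9.
Posterior ∝ μ^6e^(−5μ) · μ^3e^(−24.9μ) = μ^9e^(−29.9μ), i.e. Gamma(10, 29.9).
Mode = (a−1)/b = 9/29.9 ≈ 0.301.

μ̂_MAP = 0.301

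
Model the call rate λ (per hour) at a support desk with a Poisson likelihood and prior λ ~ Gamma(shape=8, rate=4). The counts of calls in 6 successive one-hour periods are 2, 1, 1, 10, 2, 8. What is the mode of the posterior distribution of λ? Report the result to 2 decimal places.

Σxᵢ = 2+1+1+10+2+8 = 24, with n = 6.
Posterior ∝ λ^7e^(−4λ) · λ^24e^(−6λ) = λ^31e^(−10λ), i.e. Gamma(shape=32, rate=10).
The mode of a Gamma(a, b) with a ≥ 1 (shape–rate) is (a−1)/b = 31/10 ≈ 3.10.

λ̂_MAP = 3.10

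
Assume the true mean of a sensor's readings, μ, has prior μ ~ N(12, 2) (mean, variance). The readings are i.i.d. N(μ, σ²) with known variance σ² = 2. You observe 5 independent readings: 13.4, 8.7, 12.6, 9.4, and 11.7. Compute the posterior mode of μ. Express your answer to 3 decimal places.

n = 5; x̄ = (13.4 + 8.7 + 12.6 + 9.4 + 11.7)/5 = 55.8/5 = 11.16.
For a Normal prior and Normal likelihood with known variance, the posterior is Normal; its mode equals its mean, the precision-weighted average.
Prior precision 1/σ₀² = 1/2 = 0.5; data precision n/σ² = 5/2 = 2.5.
μ̂ = (0.5·12 + 2.5·11.16) / (0.5 + 2.5) = 33.9/3 = 11.300.

μ̂_MAP = 11.300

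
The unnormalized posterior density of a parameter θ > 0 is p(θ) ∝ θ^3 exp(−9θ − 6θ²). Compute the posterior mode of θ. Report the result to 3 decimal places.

ℓ'(θ) = 3/θ − 9 − 12θ. Setting this to zero and multiplying by θ: 12θ² + 9θ − 3 = 0.
θ = (−9 + √(9² + 4·12·3)) / (2·12) = (−9 + √225) / 24 = (−9 + 15)/24 = 1/4.
ℓ''(θ) = −3/θ² − 12 < 0, confirming a maximum.

θ̂_MAP = 0.250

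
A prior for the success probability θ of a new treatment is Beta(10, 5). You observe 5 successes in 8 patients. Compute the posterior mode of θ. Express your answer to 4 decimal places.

Prior: Beta(10, 5).
Data: 5 successes in 8 trials. The binomial likelihood contributes θ^5(1−θ)^3, so the posterior is Beta(10+5, 5+3) = Beta(15, 8).
For Beta(a, b) with a, b > 1 the mode is (a−1)/(a+b−2) = 14/21 ≈ 0.6667.

θ̂_MAP = 0.6667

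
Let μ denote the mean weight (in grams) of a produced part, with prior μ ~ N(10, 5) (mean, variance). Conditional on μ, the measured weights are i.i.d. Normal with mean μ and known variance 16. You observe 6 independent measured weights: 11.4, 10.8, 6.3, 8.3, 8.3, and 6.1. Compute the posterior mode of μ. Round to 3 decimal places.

μ̂_MAP = 9.043

n = 6; x̄ = (11.4 + 10.8 + 6.3 + 8.3 + 8.3 + 6.1)/6 = 51.2/6 = 128/15 ≈ 8.5333.
For a Normal prior and Normal likelihood with known variance, the posterior is Normal; its mode equals its mean, the precision-weighted average.
Prior precision 1/σ₀² = 1/5 = 0.2; data precision n/σ² = 6/16 = 0.375.
μ̂ = (0.2·10 + 0.375·(128/15)) / (0.2 + 0.375) = 5.2/0.575 = 208/23 ≈ 9.043.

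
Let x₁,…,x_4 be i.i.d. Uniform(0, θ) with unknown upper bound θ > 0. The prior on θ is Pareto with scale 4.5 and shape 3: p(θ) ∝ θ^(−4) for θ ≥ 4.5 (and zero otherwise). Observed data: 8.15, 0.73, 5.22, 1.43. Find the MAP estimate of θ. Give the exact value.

The Uniform(0, θ) likelihood is θ^(−n) for θ ≥ max(xᵢ), zero otherwise. Here max(xᵢ) = 8.15.
Posterior ∝ θ^(−4) · θ^(−4) = θ^(−8) on θ ≥ max(4.5, 8.15) = 8.15.
This density is strictly decreasing in θ, so the posterior mode lies at the lower boundary of the support.

θ̂_MAP = 8.15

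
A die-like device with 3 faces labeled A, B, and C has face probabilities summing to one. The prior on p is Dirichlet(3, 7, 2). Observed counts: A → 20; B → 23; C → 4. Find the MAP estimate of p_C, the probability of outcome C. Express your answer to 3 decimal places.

The posterior is Dirichlet(αᵢ + nᵢ) = Dirichlet(23, 30, 6).
For a Dirichlet(a₁,…,a_K) with all aᵢ > 1, the mode has j-th component (aⱼ − 1)/(Σaᵢ − K).
Here Σaᵢ = 59 and K = 3, so p_C = (6 − 1)/(59 − 3) = 5/56 ≈ 0.089.

MAP estimate of p_C = 0.089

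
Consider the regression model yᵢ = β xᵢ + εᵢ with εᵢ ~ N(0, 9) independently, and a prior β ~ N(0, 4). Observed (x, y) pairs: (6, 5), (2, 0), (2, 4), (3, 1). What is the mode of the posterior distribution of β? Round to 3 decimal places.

log p(β | y) = −Σ(yᵢ − βxᵢ)²/(2·9) − β²/(2·4) + const.
Setting the derivative to zero: Σxᵢ(yᵢ − βxᵢ)/9 − β/4 = 0, so β = Σxᵢyᵢ / (Σxᵢ² + σ²/τ²).
Σxᵢyᵢ = 6·5 + 2·0 + 2·4 + 3·1 = 41; Σxᵢ² = 53; σ²/τ² = 2.25.
β̂_MAP = 41 / (53 + 2.25) = 41/55.25 ≈ 0.742.

β̂_MAP = 0.742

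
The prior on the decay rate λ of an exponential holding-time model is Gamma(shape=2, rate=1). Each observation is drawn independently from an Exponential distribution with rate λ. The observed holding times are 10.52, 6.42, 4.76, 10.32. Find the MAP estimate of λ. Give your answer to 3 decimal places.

λ̂_MAP = 0.151

The Exponential(rate=λ) likelihood is ∝ λ^n e^(−λΣtᵢ). Here n = 4 and Σtᵢ = 10.52 + 6.42 + 4.76 + 10.32 = 32.02.
Posterior ∝ λe^(−1λ) · λ^4e^(−32.02λ) = λ^5e^(−33.02λ), i.e. Gamma(6, 33.02).
Mode = (a−1)/b = 5/33.02 ≈ 0.151.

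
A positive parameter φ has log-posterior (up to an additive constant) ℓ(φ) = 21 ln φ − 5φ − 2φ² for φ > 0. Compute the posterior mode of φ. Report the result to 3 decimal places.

ℓ'(φ) = 21/φ − 5 − 4φ. Setting this to zero and multiplying by φ: 4φ² + 5φ − 21 = 0.
φ = (−5 + √(5² + 4·4·21)) / (2·4) = (−5 + √361) / 8 = (−5 + 19)/8 = 7/4.
ℓ''(φ) = −21/φ² − 4 < 0, confirming a maximum.

φ̂_MAP = 1.750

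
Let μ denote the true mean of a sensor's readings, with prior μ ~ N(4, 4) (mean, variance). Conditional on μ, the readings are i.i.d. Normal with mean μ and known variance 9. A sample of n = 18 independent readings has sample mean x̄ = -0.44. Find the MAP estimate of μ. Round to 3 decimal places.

μ̂_MAP = 0.053

n = 18, x̄ = -0.44.
For a Normal prior and Normal likelihood with known variance, the posterior is Normal; its mode equals its mean, the precision-weighted average.
Prior precision 1/σ₀² = 1/4 = 0.25; data precision n/σ² = 18/9 = 2.
μ̂ = (0.25·4 + 2·(-0.44)) / (0.25 + 2) = 0.12/2.25 = 4/75 ≈ 0.053.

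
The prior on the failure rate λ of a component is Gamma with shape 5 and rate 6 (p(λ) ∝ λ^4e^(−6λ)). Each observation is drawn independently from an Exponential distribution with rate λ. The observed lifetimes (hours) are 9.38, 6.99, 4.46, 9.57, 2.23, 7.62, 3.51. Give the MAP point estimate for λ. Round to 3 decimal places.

λ̂_MAP = 0.221

The Exponential(rate=λ) likelihood is ∝ λ^n e^(−λΣtᵢ). Here n = 7 and Σtᵢ = 9.38 + 6.99 + 4.46 + 9.57 + 2.23 + 7.62 + 3.51 = 43.76.
Posterior ∝ λ^4e^(−6λ) · λ^7e^(−43.76λ) = λ^11e^(−49.76λ), i.e. Gamma(12, 49.76).
Mode = (a−1)/b = 11/49.76 ≈ 0.221.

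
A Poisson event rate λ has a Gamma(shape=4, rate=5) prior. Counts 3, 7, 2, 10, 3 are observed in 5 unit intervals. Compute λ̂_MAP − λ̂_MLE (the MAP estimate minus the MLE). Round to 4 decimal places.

Σxᵢ = 25. Posterior is Gamma(29, 10); MAP = (29−1)/10 = 28/10 ≈ 2.80000.
MLE = x̄ = 25/5 ≈ 5.00000.
Difference = 28/10 − 25/5 = -11/5 ≈ -2.2000.

MAP − MLE = -2.2000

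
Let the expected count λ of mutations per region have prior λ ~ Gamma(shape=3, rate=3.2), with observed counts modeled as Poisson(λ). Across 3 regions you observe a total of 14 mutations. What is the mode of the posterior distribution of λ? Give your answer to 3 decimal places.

Σxᵢ = 14, n = 3.
Posterior ∝ λ^2e^(−3.2λ) · λ^14e^(−3λ) = λ^16e^(−6.2λ), i.e. Gamma(shape=17, rate=6.2).
The mode of a Gamma(a, b) with a ≥ 1 (shape–rate) is (a−1)/b = 16/6.2 ≈ 2.581.

λ̂_MAP = 2.581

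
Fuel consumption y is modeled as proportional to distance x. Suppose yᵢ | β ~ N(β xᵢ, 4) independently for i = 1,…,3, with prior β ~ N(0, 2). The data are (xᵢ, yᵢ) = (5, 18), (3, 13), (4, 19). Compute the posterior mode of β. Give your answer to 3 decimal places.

log p(β | y) = −Σ(yᵢ − βxᵢ)²/(2·4) − β²/(2·2) + const.
Setting the derivative to zero: Σxᵢ(yᵢ − βxᵢ)/4 − β/2 = 0, so β = Σxᵢyᵢ / (Σxᵢ² + σ²/τ²).
Σxᵢyᵢ = 5·18 + 3·13 + 4·19 = 205; Σxᵢ² = 50; σ²/τ² = 2.
β̂_MAP = 205 / (50 + 2) = 205/52 ≈ 3.942.

β̂_MAP = 3.942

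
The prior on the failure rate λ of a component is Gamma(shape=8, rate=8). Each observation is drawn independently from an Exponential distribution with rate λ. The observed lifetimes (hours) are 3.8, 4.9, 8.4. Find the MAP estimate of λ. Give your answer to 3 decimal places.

λ̂_MAP = 0.398

The Exponential(rate=λ) likelihood is ∝ λ^n e^(−λΣtᵢ). Here n = 3 and Σtᵢ = 3.8 + 4.9 + 8.4 = 17.1.
Posterior ∝ λ^7e^(−8λ) · λ^3e^(−17.1λ) = λ^10e^(−25.1λ), i.e. Gamma(11, 25.1).
Mode = (a−1)/b = 10/25.1 ≈ 0.398.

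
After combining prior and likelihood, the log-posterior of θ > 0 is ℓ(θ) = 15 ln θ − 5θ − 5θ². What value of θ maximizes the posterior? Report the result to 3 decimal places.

θ̂_MAP = 1.000

ℓ'(θ) = 15/θ − 5 − 10θ. Setting this to zero and multiplying by θ: 10θ² + 5θ − 15 = 0.
θ = (−5 + √(5² + 4·10·15)) / (2·10) = (−5 + √625) / 20 = (−5 + 25)/20 = 1.
ℓ''(θ) = −15/θ² − 10 < 0, confirming a maximum.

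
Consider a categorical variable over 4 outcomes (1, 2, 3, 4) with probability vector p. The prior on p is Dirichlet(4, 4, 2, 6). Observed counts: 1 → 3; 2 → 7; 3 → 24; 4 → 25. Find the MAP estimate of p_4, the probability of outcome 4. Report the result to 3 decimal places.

MAP estimate: 0.423

The posterior is Dirichlet(αᵢ + nᵢ) = Dirichlet(7, 11, 26, 31).
For a Dirichlet(a₁,…,a_K) with all aᵢ > 1, the mode has j-th component (aⱼ − 1)/(Σaᵢ − K).
Here Σaᵢ = 75 and K = 4, so p_4 = (31 − 1)/(75 − 4) = 30/71 ≈ 0.423.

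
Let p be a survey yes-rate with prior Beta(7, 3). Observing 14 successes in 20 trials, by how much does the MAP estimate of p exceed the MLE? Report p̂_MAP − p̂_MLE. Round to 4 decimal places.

Posterior is Beta(21, 9); MAP = (21−1)/(30−2) = 20/28 ≈ 0.71429.
MLE ignores the prior: p̂_MLE = k/n = 14/20 ≈ 0.70000.
Difference = 20/28 − 14/20 = 1/70 ≈ 0.0143.

MAP − MLE = 0.0143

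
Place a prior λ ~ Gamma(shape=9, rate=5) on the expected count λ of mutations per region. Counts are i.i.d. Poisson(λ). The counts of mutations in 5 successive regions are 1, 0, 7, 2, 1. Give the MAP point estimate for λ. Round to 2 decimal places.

Σxᵢ = 1+0+7+2+1 = 11, with n = 5.
Posterior ∝ λ^8e^(−5λ) · λ^11e^(−5λ) = λ^19e^(−10λ), i.e. Gamma(shape=20, rate=10).
The mode of a Gamma(a, b) with a ≥ 1 (shape–rate) is (a−1)/b = 19/10 ≈ 1.90.

λ̂_MAP = 1.90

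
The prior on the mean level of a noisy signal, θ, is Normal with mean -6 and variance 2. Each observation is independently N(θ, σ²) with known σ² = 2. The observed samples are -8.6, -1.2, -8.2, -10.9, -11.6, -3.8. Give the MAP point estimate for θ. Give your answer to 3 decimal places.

θ̂_MAP = -7.186

n = 6; x̄ = ((-8.6) + (-1.2) + (-8.2) + (-10.9) + (-11.6) + (-3.8))/6 = -44.3/6 = -443/60 ≈ -7.3833.
For a Normal prior and Normal likelihood with known variance, the posterior is Normal; its mode equals its mean, the precision-weighted average.
Prior precision 1/σ₀² = 1/2 = 0.5; data precision n/σ² = 6/2 = 3.
θ̂ = (0.5·(-6) + 3·(-443/60)) / (0.5 + 3) = (-25.15)/3.5 = -503/70 ≈ -7.186.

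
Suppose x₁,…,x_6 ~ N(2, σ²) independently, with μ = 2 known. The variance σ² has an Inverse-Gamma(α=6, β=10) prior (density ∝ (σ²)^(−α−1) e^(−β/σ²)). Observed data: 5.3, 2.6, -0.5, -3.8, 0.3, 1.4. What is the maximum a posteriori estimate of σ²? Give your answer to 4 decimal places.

Sum of squared deviations about the known mean: SS = (5.3−2)² + (2.6−2)² + (-0.5−2)² + (-3.8−2)² + (0.3−2)² + (1.4−2)² = 54.39.
The Normal likelihood contributes (σ²)^(−n/2) exp(−SS/(2σ²)), so the posterior is Inverse-Gamma(α + n/2, β + SS/2) = Inverse-Gamma(9, 37.195).
The mode of Inverse-Gamma(a, b) is b/(a+1) = 37.195/10 ≈ 3.7195.

σ̂²_MAP = 3.7195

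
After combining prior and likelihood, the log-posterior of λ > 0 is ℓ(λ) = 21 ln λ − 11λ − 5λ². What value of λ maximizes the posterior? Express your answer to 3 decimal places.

ℓ'(λ) = 21/λ − 11 − 10λ. Setting this to zero and multiplying by λ: 10λ² + 11λ − 21 = 0.
λ = (−11 + √(11² + 4·10·21)) / (2·10) = (−11 + √961) / 20 = (−11 + 31)/20 = 1.
ℓ''(λ) = −21/λ² − 10 < 0, confirming a maximum.

λ̂_MAP = 1.000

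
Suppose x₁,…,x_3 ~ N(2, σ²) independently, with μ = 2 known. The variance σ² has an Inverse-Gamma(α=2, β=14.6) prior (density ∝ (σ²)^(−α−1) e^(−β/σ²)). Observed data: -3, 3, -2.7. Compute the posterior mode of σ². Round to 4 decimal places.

Sum of squared deviations about the known mean: SS = (-3−2)² + (3−2)² + (-2.7−2)² = 48.09.
The Normal likelihood contributes (σ²)^(−n/2) exp(−SS/(2σ²)), so the posterior is Inverse-Gamma(α + n/2, β + SS/2) = Inverse-Gamma(3.5, 38.645).
The mode of Inverse-Gamma(a, b) is b/(a+1) = 38.645/4.5 ≈ 8.5878.

σ̂²_MAP = 8.5878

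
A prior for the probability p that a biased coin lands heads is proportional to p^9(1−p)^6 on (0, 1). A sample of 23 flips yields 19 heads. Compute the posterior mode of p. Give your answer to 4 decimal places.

p̂_MAP = 0.7368

The prior density ∝ p^9(1−p)^6 is the kernel of Beta(10, 7).
Data: 19 successes in 23 trials. The binomial likelihood contributes p^19(1−p)^4, so the posterior is Beta(10+19, 7+4) = Beta(29, 11).
For Beta(a, b) with a, b > 1 the mode is (a−1)/(a+b−2) = 28/38 ≈ 0.7368.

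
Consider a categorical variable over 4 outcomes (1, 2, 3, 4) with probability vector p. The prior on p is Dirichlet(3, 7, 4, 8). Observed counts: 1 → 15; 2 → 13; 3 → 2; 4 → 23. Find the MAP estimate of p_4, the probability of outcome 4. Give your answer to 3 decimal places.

The posterior is Dirichlet(αᵢ + nᵢ) = Dirichlet(18, 20, 6, 31).
For a Dirichlet(a₁,…,a_K) with all aᵢ > 1, the mode has j-th component (aⱼ − 1)/(Σaᵢ − K).
Here Σaᵢ = 75 and K = 4, so p_4 = (31 − 1)/(75 − 4) = 30/71 ≈ 0.423.

MAP estimate: 0.423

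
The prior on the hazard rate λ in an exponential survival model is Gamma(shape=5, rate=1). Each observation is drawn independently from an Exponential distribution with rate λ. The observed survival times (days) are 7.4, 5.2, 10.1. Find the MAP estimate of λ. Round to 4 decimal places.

The Exponential(rate=λ) likelihood is ∝ λ^n e^(−λΣtᵢ). Here n = 3 and Σtᵢ = 7.4 + 5.2 + 10.1 = 22.7.
Posterior ∝ λ^4e^(−1λ) · λ^3e^(−22.7λ) = λ^7e^(−23.7λ), i.e. Gamma(8, 23.7).
Mode = (a−1)/b = 7/23.7 ≈ 0.2954.

λ̂_MAP = 0.2954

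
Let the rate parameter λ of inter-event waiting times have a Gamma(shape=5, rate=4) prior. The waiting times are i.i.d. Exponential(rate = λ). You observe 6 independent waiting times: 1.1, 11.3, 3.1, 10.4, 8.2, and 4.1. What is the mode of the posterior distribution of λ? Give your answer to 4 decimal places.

The Exponential(rate=λ) likelihood is ∝ λ^n e^(−λΣtᵢ). Here n = 6 and Σtᵢ = 1.1 + 11.3 + 3.1 + 10.4 + 8.2 + 4.1 = 38.2.
Posterior ∝ λ^4e^(−4λ) · λ^6e^(−38.2λ) = λ^10e^(−42.2λ), i.e. Gamma(11, 42.2).
Mode = (a−1)/b = 10/42.2 ≈ 0.2370.

λ̂_MAP = 0.2370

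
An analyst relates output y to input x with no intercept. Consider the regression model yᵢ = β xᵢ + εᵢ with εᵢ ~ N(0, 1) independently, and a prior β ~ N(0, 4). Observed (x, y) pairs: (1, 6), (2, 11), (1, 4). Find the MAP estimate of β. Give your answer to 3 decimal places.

log p(β | y) = −Σ(yᵢ − βxᵢ)²/(2·1) − β²/(2·4) + const.
Setting the derivative to zero: Σxᵢ(yᵢ − βxᵢ)/1 − β/4 = 0, so β = Σxᵢyᵢ / (Σxᵢ² + σ²/τ²).
Σxᵢyᵢ = 1·6 + 2·11 + 1·4 = 32; Σxᵢ² = 6; σ²/τ² = 0.25.
β̂_MAP = 32 / (6 + 0.25) = 32/6.25 ≈ 5.120.

β̂_MAP = 5.120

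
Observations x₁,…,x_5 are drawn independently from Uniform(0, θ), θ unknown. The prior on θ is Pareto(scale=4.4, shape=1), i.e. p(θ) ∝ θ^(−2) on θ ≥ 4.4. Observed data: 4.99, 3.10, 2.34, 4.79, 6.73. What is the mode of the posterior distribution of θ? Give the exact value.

The Uniform(0, θ) likelihood is θ^(−n) for θ ≥ max(xᵢ), zero otherwise. Here max(xᵢ) = 6.73.
Posterior ∝ θ^(−2) · θ^(−5) = θ^(−7) on θ ≥ max(4.4, 6.73) = 6.73.
This density is strictly decreasing in θ, so the posterior mode lies at the lower boundary of the support.

θ̂_MAP = 6.73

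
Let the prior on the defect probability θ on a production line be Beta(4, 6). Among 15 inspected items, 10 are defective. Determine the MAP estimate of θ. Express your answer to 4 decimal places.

θ̂_MAP = 0.5652

Prior: Beta(4, 6).
Data: 10 successes in 15 trials. The binomial likelihood contributes θ^10(1−θ)^5, so the posterior is Beta(4+10, 6+5) = Beta(14, 11).
For Beta(a, b) with a, b > 1 the mode is (a−1)/(a+b−2) = 13/23 ≈ 0.5652.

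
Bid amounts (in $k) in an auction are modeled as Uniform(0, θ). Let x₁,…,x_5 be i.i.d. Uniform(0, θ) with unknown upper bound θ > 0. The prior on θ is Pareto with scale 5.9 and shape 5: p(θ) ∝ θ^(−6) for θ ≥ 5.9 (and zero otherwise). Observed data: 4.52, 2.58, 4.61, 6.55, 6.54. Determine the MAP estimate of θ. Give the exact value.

The Uniform(0, θ) likelihood is θ^(−n) for θ ≥ max(xᵢ), zero otherwise. Here max(xᵢ) = 6.55.
Posterior ∝ θ^(−6) · θ^(−5) = θ^(−11) on θ ≥ max(5.9, 6.55) = 6.55.
This density is strictly decreasing in θ, so the posterior mode lies at the lower boundary of the support.

θ̂_MAP = 6.55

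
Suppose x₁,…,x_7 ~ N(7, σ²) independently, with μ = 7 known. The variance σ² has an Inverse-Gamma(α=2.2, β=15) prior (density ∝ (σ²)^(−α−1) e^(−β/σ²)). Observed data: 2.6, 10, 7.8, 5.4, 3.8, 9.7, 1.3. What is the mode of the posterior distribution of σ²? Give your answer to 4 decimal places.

Sum of squared deviations about the known mean: SS = (2.6−7)² + (10−7)² + (7.8−7)² + (5.4−7)² + (3.8−7)² + (9.7−7)² + (1.3−7)² = 81.58.
The Normal likelihood contributes (σ²)^(−n/2) exp(−SS/(2σ²)), so the posterior is Inverse-Gamma(α + n/2, β + SS/2) = Inverse-Gamma(5.7, 55.79).
The mode of Inverse-Gamma(a, b) is b/(a+1) = 55.79/6.7 ≈ 8.3269.

σ̂²_MAP = 8.3269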